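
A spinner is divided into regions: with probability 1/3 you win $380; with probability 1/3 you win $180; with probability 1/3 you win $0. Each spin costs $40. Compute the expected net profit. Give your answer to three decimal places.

E[payout] = 380·1/3 + 180·1/3 + 0·1/3
 = 380/3 + 60 + 0
 = 560/3
Net = 560/3 - 40 = 440/3

146.667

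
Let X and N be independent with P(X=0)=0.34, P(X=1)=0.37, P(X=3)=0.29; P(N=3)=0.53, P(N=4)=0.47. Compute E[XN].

4.3028

E[XN] = Σ_x Σ_n xn · P(X=x)P(N=n)
 = 0·0.1802 + 0·0.1598 + 3·0.1961 + 4·0.1739 + 9·0.1537 + 12·0.1363
 = 0 + 0 + 0.5883 + 0.6956 + 1.3833 + 1.6356
 = 4.3028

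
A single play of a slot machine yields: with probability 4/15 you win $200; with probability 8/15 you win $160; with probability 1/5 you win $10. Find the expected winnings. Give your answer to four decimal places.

140.6667

E[payout] = 200·4/15 + 160·8/15 + 10·1/5
 = 160/3 + 256/3 + 2
 = 422/3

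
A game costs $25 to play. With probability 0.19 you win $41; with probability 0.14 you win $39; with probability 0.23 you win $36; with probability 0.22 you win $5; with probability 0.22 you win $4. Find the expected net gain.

E[payout] = 41·0.19 + 39·0.14 + 36·0.23 + 5·0.22 + 4·0.22
 = 7.79 + 5.46 + 8.28 + 1.1 + 0.88
 = 23.51
Net = 23.51 - 25 = -1.49

-1.49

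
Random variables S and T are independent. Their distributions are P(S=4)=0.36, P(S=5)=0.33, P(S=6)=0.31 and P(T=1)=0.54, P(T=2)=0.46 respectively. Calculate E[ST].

E[ST] = Σ_s Σ_t st · P(S=s)P(T=t)
 = 4·0.1944 + 8·0.1656 + 5·0.1782 + 10·0.1518 + 6·0.1674 + 12·0.1426
 = 0.7776 + 1.3248 + 0.891 + 1.518 + 1.0044 + 1.7112
 = 7.227

7.227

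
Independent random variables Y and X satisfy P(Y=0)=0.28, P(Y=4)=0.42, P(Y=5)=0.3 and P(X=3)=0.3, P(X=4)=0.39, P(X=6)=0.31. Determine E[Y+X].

7.5

E[Y+X] = Σ_y Σ_x (y+x) · P(Y=y)P(X=x)
 = 3·0.084 + 4·0.1092 + 6·0.0868 + 7·0.126 + 8·0.1638 + 10·0.1302 + 8·0.09 + 9·0.117 + 11·0.093
 = 0.252 + 0.4368 + 0.5208 + 0.882 + 1.3104 + 1.302 + 0.72 + 1.053 + 1.023
 = 7.5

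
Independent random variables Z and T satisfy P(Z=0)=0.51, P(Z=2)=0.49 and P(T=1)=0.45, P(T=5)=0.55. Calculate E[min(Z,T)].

0.7595

E[min(Z,T)] = Σ_z Σ_t min(z,t) · P(Z=z)P(T=t)
 = 0·0.2295 + 0·0.2805 + 1·0.2205 + 2·0.2695
 = 0 + 0 + 0.2205 + 0.539
 = 0.7595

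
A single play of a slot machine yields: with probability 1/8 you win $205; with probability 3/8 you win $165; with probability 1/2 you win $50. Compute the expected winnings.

112.5

E[payout] = 205·1/8 + 165·3/8 + 50·1/2
 = 205/8 + 495/8 + 25
 = 225/2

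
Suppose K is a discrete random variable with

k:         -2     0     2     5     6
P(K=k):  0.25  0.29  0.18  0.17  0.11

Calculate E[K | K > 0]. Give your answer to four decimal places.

4.0652

P(K > 0) = 0.18 + 0.17 + 0.11 = 0.46.
E[K | K > 0] = [2·0.18 + 5·0.17 + 6·0.11] / 0.46
 = 1.87 / 0.46
 = 187/46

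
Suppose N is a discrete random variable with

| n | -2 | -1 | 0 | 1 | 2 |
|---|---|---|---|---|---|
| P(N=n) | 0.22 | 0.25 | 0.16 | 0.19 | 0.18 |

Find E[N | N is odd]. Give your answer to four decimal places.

-0.1364

P(N is odd) = 0.25 + 0.19 = 0.44.
E[N | N is odd] = [(-1)·0.25 + 1·0.19] / 0.44
 = -0.06 / 0.44
 = -3/22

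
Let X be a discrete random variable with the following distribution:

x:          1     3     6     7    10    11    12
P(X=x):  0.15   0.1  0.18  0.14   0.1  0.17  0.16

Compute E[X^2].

E[X^2] = Σ x^2·P(X=x)
 = 1·0.15 + 9·0.1 + 36·0.18 + 49·0.14 + 100·0.1 + 121·0.17 + 144·0.16
 = 0.15 + 0.9 + 6.48 + 6.86 + 10 + 20.57 + 23.04
 = 68

68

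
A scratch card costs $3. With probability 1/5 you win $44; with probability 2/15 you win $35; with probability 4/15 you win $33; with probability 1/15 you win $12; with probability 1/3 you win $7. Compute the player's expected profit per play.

E[payout] = 44·1/5 + 35·2/15 + 33·4/15 + 12·1/15 + 7·1/3
 = 44/5 + 14/3 + 44/5 + 4/5 + 7/3
 = 127/5
Net = 127/5 - 3 = 112/5

22.4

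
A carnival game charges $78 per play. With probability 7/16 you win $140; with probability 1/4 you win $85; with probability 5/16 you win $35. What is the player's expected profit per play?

E[payout] = 140·7/16 + 85·1/4 + 35·5/16
 = 245/4 + 85/4 + 175/16
 = 1495/16
Net = 1495/16 - 78 = 247/16

15.4375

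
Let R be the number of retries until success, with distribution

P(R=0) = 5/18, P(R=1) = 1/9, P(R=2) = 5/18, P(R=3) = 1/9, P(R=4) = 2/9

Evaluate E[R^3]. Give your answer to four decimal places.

E[R^3] = Σ r^3·P(R=r)
 = 0·5/18 + 1·1/9 + 8·5/18 + 27·1/9 + 64·2/9
 = 0 + 1/9 + 20/9 + 3 + 128/9
 = 176/9

19.5556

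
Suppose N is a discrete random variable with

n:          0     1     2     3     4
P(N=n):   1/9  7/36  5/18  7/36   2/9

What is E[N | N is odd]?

P(N is odd) = 7/36 + 7/36 = 7/18.
E[N | N is odd] = [1·7/36 + 3·7/36] / (7/18)
 = 7/9 / (7/18)
 = 2

2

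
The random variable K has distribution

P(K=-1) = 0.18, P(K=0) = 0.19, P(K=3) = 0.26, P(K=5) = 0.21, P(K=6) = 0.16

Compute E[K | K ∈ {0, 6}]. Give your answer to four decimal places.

2.7429

P(K ∈ {0, 6}) = 0.19 + 0.16 = 0.35.
E[K | K ∈ {0, 6}] = [0·0.19 + 6·0.16] / 0.35
 = 0.96 / 0.35
 = 96/35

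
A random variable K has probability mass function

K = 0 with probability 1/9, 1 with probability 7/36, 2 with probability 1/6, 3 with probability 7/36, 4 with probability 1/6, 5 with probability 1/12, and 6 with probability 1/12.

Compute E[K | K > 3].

P(K > 3) = 1/6 + 1/12 + 1/12 = 1/3.
E[K | K > 3] = [4·1/6 + 5·1/12 + 6·1/12] / (1/3)
 = 19/12 / (1/3)
 = 19/4

4.75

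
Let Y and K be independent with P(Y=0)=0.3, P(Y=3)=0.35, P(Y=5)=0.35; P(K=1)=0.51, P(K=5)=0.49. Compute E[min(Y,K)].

E[min(Y,K)] = Σ_y Σ_k min(y,k) · P(Y=y)P(K=k)
 = 0·0.153 + 0·0.147 + 1·0.1785 + 3·0.1715 + 1·0.1785 + 5·0.1715
 = 0 + 0 + 0.1785 + 0.5145 + 0.1785 + 0.8575
 = 1.729

1.729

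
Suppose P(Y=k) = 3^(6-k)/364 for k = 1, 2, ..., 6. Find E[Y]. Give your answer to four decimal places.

1.4918

E[Y] = Σ y·P(Y=y)
 = 1·243/364 + 2·81/364 + 3·27/364 + 4·9/364 + 5·3/364 + 6·1/364
 = 243/364 + 81/182 + 81/364 + 9/91 + 15/364 + 3/182
 = 543/364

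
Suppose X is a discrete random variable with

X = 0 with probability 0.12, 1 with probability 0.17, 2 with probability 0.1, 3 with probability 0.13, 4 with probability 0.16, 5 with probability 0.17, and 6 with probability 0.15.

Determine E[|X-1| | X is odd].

2

P(X is odd) = 0.17 + 0.13 + 0.17 = 0.47.
E[|X-1| | X is odd] = [0·0.17 + 2·0.13 + 4·0.17] / 0.47
 = 0.94 / 0.47
 = 2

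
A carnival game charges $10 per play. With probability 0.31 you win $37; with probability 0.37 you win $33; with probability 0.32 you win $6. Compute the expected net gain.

15.6

E[payout] = 37·0.31 + 33·0.37 + 6·0.32
 = 11.47 + 12.21 + 1.92
 = 25.6
Net = 25.6 - 10 = 15.6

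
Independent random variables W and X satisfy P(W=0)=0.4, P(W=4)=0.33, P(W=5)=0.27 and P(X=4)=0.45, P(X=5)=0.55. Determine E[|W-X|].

E[|W-X|] = Σ_w Σ_x |w-x| · P(W=w)P(X=x)
 = 4·0.18 + 5·0.22 + 0·0.1485 + 1·0.1815 + 1·0.1215 + 0·0.1485
 = 0.72 + 1.1 + 0 + 0.1815 + 0.1215 + 0
 = 2.123

2.123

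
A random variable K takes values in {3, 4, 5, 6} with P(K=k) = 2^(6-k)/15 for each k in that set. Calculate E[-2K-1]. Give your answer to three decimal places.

E[-2K-1] = Σ (-2k-1)·P(K=k)
 = (-7)·8/15 + (-9)·4/15 + (-11)·2/15 + (-13)·1/15
 = (-56/15) + (-12/5) + (-22/15) + (-13/15)
 = -127/15

-8.467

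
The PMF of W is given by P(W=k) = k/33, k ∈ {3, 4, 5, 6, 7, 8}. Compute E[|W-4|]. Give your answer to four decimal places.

2.2121

E[|W-4|] = Σ |w-4|·P(W=w)
 = 1·1/11 + 0·4/33 + 1·5/33 + 2·2/11 + 3·7/33 + 4·8/33
 = 1/11 + 0 + 5/33 + 4/11 + 7/11 + 32/33
 = 73/33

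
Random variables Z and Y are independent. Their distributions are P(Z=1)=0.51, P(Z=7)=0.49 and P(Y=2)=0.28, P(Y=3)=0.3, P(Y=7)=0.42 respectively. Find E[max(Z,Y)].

E[max(Z,Y)] = Σ_z Σ_y max(z,y) · P(Z=z)P(Y=y)
 = 2·0.1428 + 3·0.153 + 7·0.2142 + 7·0.1372 + 7·0.147 + 7·0.2058
 = 0.2856 + 0.459 + 1.4994 + 0.9604 + 1.029 + 1.4406
 = 5.674

5.674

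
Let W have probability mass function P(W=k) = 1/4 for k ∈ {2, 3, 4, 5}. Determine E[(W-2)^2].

3.5

E[(W-2)^2] = Σ (w-2)^2·P(W=w)
 = 0·1/4 + 1·1/4 + 4·1/4 + 9·1/4
 = 0 + 1/4 + 1 + 9/4
 = 7/2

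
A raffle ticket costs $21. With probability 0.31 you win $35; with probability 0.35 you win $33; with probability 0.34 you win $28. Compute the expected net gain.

E[payout] = 35·0.31 + 33·0.35 + 28·0.34
 = 10.85 + 11.55 + 9.52
 = 31.92
Net = 31.92 - 21 = 10.92

10.92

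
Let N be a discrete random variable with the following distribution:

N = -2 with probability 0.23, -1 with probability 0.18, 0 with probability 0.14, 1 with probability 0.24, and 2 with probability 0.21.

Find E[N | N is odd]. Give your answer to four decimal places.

0.1429

P(N is odd) = 0.18 + 0.24 = 0.42.
E[N | N is odd] = [(-1)·0.18 + 1·0.24] / 0.42
 = 0.06 / 0.42
 = 1/7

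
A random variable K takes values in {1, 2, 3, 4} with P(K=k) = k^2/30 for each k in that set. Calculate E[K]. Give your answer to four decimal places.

3.3333

E[K] = Σ k·P(K=k)
 = 1·1/30 + 2·2/15 + 3·3/10 + 4·8/15
 = 1/30 + 4/15 + 9/10 + 32/15
 = 10/3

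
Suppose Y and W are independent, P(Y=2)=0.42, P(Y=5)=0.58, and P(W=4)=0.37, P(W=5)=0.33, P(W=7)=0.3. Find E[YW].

E[YW] = Σ_y Σ_w yw · P(Y=y)P(W=w)
 = 8·0.1554 + 10·0.1386 + 14·0.126 + 20·0.2146 + 25·0.1914 + 35·0.174
 = 1.2432 + 1.386 + 1.764 + 4.292 + 4.785 + 6.09
 = 19.5602

19.5602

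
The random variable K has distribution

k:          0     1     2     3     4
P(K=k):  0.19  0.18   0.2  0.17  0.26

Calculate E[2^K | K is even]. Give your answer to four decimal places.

7.9231

P(K is even) = 0.19 + 0.2 + 0.26 = 0.65.
E[2^K | K is even] = [1·0.19 + 4·0.2 + 16·0.26] / 0.65
 = 5.15 / 0.65
 = 103/13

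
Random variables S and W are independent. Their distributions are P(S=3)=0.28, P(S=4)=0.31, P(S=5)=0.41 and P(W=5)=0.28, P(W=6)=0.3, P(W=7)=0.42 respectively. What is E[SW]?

E[SW] = Σ_s Σ_w sw · P(S=s)P(W=w)
 = 15·0.0784 + 18·0.084 + 21·0.1176 + 20·0.0868 + 24·0.093 + 28·0.1302 + 25·0.1148 + 30·0.123 + 35·0.1722
 = 1.176 + 1.512 + 2.4696 + 1.736 + 2.232 + 3.6456 + 2.87 + 3.69 + 6.027
 = 25.3582

25.3582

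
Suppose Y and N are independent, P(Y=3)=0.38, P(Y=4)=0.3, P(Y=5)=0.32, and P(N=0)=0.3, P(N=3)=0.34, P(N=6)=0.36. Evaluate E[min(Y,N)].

E[min(Y,N)] = Σ_y Σ_n min(y,n) · P(Y=y)P(N=n)
 = 0·0.114 + 3·0.1292 + 3·0.1368 + 0·0.09 + 3·0.102 + 4·0.108 + 0·0.096 + 3·0.1088 + 5·0.1152
 = 0 + 0.3876 + 0.4104 + 0 + 0.306 + 0.432 + 0 + 0.3264 + 0.576
 = 2.4384

2.4384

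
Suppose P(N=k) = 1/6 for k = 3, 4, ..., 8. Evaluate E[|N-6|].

E[|N-6|] = Σ |n-6|·P(N=n)
 = 3·1/6 + 2·1/6 + 1·1/6 + 0·1/6 + 1·1/6 + 2·1/6
 = 1/2 + 1/3 + 1/6 + 0 + 1/6 + 1/3
 = 3/2

1.5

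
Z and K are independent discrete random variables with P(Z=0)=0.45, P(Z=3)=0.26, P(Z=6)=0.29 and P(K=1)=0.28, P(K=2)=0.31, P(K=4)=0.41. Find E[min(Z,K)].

E[min(Z,K)] = Σ_z Σ_k min(z,k) · P(Z=z)P(K=k)
 = 0·0.126 + 0·0.1395 + 0·0.1845 + 1·0.0728 + 2·0.0806 + 3·0.1066 + 1·0.0812 + 2·0.0899 + 4·0.1189
 = 0 + 0 + 0 + 0.0728 + 0.1612 + 0.3198 + 0.0812 + 0.1798 + 0.4756
 = 1.2904

1.2904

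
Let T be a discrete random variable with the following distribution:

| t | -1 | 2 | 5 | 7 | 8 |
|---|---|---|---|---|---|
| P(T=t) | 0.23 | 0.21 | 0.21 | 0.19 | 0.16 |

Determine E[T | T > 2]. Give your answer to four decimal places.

6.5357

P(T > 2) = 0.21 + 0.19 + 0.16 = 0.56.
E[T | T > 2] = [5·0.21 + 7·0.19 + 8·0.16] / 0.56
 = 3.66 / 0.56
 = 183/28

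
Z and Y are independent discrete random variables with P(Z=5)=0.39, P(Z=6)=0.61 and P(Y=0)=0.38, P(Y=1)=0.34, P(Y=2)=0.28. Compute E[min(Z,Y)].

0.9

E[min(Z,Y)] = Σ_z Σ_y min(z,y) · P(Z=z)P(Y=y)
 = 0·0.1482 + 1·0.1326 + 2·0.1092 + 0·0.2318 + 1·0.2074 + 2·0.1708
 = 0 + 0.1326 + 0.2184 + 0 + 0.2074 + 0.3416
 = 0.9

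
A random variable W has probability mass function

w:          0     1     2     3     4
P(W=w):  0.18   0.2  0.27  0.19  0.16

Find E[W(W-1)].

3.6

E[W(W-1)] = Σ w(w-1)·P(W=w)
 = 0·0.18 + 0·0.2 + 2·0.27 + 6·0.19 + 12·0.16
 = 0 + 0 + 0.54 + 1.14 + 1.92
 = 3.6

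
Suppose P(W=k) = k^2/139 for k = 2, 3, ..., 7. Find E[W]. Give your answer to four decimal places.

5.6331

E[W] = Σ w·P(W=w)
 = 2·4/139 + 3·9/139 + 4·16/139 + 5·25/139 + 6·36/139 + 7·49/139
 = 8/139 + 27/139 + 64/139 + 125/139 + 216/139 + 343/139
 = 783/139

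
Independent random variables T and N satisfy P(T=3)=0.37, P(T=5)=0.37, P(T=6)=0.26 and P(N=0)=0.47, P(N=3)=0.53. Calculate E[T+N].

E[T+N] = Σ_t Σ_n (t+n) · P(T=t)P(N=n)
 = 3·0.1739 + 6·0.1961 + 5·0.1739 + 8·0.1961 + 6·0.1222 + 9·0.1378
 = 0.5217 + 1.1766 + 0.8695 + 1.5688 + 0.7332 + 1.2402
 = 6.11

6.11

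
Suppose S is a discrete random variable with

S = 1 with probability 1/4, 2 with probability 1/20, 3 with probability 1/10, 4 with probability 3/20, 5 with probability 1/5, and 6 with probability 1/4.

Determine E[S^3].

91.95

E[S^3] = Σ s^3·P(S=s)
 = 1·1/4 + 8·1/20 + 27·1/10 + 64·3/20 + 125·1/5 + 216·1/4
 = 1/4 + 2/5 + 27/10 + 48/5 + 25 + 54
 = 1839/20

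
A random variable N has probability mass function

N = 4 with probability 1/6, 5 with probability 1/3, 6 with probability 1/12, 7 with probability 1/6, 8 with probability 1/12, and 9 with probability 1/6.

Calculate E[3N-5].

13.5

E[3N-5] = Σ (3n-5)·P(N=n)
 = 7·1/6 + 10·1/3 + 13·1/12 + 16·1/6 + 19·1/12 + 22·1/6
 = 7/6 + 10/3 + 13/12 + 8/3 + 19/12 + 11/3
 = 27/2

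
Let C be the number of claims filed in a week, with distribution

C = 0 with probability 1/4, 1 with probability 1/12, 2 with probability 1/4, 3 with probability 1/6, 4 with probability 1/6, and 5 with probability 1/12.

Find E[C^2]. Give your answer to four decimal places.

E[C^2] = Σ c^2·P(C=c)
 = 0·1/4 + 1·1/12 + 4·1/4 + 9·1/6 + 16·1/6 + 25·1/12
 = 0 + 1/12 + 1 + 3/2 + 8/3 + 25/12
 = 22/3

7.3333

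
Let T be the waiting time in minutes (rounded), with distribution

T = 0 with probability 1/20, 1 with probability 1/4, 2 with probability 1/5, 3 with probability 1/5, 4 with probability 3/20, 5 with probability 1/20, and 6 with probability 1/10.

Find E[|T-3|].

1.4

E[|T-3|] = Σ |t-3|·P(T=t)
 = 3·1/20 + 2·1/4 + 1·1/5 + 0·1/5 + 1·3/20 + 2·1/20 + 3·1/10
 = 3/20 + 1/2 + 1/5 + 0 + 3/20 + 1/10 + 3/10
 = 7/5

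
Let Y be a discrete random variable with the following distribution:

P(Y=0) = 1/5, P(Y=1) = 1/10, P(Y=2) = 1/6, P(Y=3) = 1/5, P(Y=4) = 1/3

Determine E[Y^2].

E[Y^2] = Σ y^2·P(Y=y)
 = 0·1/5 + 1·1/10 + 4·1/6 + 9·1/5 + 16·1/3
 = 0 + 1/10 + 2/3 + 9/5 + 16/3
 = 79/10

7.9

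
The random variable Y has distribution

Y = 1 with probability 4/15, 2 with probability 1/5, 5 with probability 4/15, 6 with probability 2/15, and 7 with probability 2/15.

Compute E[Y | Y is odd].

3.8

P(Y is odd) = 4/15 + 4/15 + 2/15 = 2/3.
E[Y | Y is odd] = [1·4/15 + 5·4/15 + 7·2/15] / (2/3)
 = 38/15 / (2/3)
 = 19/5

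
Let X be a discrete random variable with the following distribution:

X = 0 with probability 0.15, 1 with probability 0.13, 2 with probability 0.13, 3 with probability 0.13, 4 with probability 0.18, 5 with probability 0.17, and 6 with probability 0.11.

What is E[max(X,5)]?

5.11

E[max(X,5)] = Σ max(x,5)·P(X=x)
 = 5·0.15 + 5·0.13 + 5·0.13 + 5·0.13 + 5·0.18 + 5·0.17 + 6·0.11
 = 0.75 + 0.65 + 0.65 + 0.65 + 0.9 + 0.85 + 0.66
 = 5.11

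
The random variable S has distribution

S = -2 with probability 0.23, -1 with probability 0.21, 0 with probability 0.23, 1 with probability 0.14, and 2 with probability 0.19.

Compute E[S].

-0.15

E[S] = Σ s·P(S=s)
 = (-2)·0.23 + (-1)·0.21 + 0·0.23 + 1·0.14 + 2·0.19
 = (-0.46) + (-0.21) + 0 + 0.14 + 0.38
 = -0.15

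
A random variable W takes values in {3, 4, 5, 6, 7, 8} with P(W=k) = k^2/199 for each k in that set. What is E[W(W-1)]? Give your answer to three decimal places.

37.528

E[W(W-1)] = Σ w(w-1)·P(W=w)
 = 6·9/199 + 12·16/199 + 20·25/199 + 30·36/199 + 42·49/199 + 56·64/199
 = 54/199 + 192/199 + 500/199 + 1080/199 + 2058/199 + 3584/199
 = 7468/199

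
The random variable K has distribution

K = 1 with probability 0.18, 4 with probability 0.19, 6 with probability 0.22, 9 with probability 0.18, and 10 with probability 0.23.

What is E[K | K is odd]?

5

P(K is odd) = 0.18 + 0.18 = 0.36.
E[K | K is odd] = [1·0.18 + 9·0.18] / 0.36
 = 1.8 / 0.36
 = 5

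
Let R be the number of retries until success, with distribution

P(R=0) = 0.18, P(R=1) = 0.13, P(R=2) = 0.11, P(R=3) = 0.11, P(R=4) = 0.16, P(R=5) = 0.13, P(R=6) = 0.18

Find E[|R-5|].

2.31

E[|R-5|] = Σ |r-5|·P(R=r)
 = 5·0.18 + 4·0.13 + 3·0.11 + 2·0.11 + 1·0.16 + 0·0.13 + 1·0.18
 = 0.9 + 0.52 + 0.33 + 0.22 + 0.16 + 0 + 0.18
 = 2.31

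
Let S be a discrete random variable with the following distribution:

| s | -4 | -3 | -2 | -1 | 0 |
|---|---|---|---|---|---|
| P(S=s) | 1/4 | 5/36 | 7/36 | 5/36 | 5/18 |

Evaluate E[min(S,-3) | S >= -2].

P(S >= -2) = 7/36 + 5/36 + 5/18 = 11/18.
E[min(S,-3) | S >= -2] = [(-3)·7/36 + (-3)·5/36 + (-3)·5/18] / (11/18)
 = -11/6 / (11/18)
 = -3

-3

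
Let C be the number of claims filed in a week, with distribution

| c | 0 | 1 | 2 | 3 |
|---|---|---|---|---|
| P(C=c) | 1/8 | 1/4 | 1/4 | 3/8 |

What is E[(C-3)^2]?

2.375

E[(C-3)^2] = Σ (c-3)^2·P(C=c)
 = 9·1/8 + 4·1/4 + 1·1/4 + 0·3/8
 = 9/8 + 1 + 1/4 + 0
 = 19/8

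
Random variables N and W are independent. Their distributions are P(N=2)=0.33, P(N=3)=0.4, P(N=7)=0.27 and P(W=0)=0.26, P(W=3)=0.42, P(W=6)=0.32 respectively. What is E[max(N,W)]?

4.695

E[max(N,W)] = Σ_n Σ_w max(n,w) · P(N=n)P(W=w)
 = 2·0.0858 + 3·0.1386 + 6·0.1056 + 3·0.104 + 3·0.168 + 6·0.128 + 7·0.0702 + 7·0.1134 + 7·0.0864
 = 0.1716 + 0.4158 + 0.6336 + 0.312 + 0.504 + 0.768 + 0.4914 + 0.7938 + 0.6048
 = 4.695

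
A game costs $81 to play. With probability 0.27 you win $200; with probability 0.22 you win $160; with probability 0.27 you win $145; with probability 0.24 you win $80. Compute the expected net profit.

66.55

E[payout] = 200·0.27 + 160·0.22 + 145·0.27 + 80·0.24
 = 54 + 35.2 + 39.15 + 19.2
 = 147.55
Net = 147.55 - 81 = 66.55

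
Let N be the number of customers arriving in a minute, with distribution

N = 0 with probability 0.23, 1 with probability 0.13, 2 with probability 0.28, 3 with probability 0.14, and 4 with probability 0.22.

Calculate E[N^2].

6.03

E[N^2] = Σ n^2·P(N=n)
 = 0·0.23 + 1·0.13 + 4·0.28 + 9·0.14 + 16·0.22
 = 0 + 0.13 + 1.12 + 1.26 + 3.52
 = 6.03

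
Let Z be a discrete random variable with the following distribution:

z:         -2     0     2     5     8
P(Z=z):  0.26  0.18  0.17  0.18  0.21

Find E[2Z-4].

E[2Z-4] = Σ (2z-4)·P(Z=z)
 = (-8)·0.26 + (-4)·0.18 + 0·0.17 + 6·0.18 + 12·0.21
 = (-2.08) + (-0.72) + 0 + 1.08 + 2.52
 = 0.8

0.8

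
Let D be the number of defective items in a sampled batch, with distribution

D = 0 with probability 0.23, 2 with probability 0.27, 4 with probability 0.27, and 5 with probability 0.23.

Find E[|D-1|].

E[|D-1|] = Σ |d-1|·P(D=d)
 = 1·0.23 + 1·0.27 + 3·0.27 + 4·0.23
 = 0.23 + 0.27 + 0.81 + 0.92
 = 2.23

2.23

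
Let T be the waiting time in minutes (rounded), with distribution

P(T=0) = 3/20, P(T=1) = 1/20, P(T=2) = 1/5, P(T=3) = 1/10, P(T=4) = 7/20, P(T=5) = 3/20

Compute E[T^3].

45.5

E[T^3] = Σ t^3·P(T=t)
 = 0·3/20 + 1·1/20 + 8·1/5 + 27·1/10 + 64·7/20 + 125·3/20
 = 0 + 1/20 + 8/5 + 27/10 + 112/5 + 75/4
 = 91/2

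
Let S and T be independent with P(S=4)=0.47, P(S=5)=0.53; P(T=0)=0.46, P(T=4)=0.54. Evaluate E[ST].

E[ST] = Σ_s Σ_t st · P(S=s)P(T=t)
 = 0·0.2162 + 16·0.2538 + 0·0.2438 + 20·0.2862
 = 0 + 4.0608 + 0 + 5.724
 = 9.7848

9.7848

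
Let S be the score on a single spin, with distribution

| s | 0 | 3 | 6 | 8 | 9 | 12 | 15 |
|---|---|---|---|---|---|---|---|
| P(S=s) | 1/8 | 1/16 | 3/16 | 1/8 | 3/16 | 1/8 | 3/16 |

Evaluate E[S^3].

E[S^3] = Σ s^3·P(S=s)
 = 0·1/8 + 27·1/16 + 216·3/16 + 512·1/8 + 729·3/16 + 1728·1/8 + 3375·3/16
 = 0 + 27/16 + 81/2 + 64 + 2187/16 + 216 + 10125/16
 = 17467/16

1091.6875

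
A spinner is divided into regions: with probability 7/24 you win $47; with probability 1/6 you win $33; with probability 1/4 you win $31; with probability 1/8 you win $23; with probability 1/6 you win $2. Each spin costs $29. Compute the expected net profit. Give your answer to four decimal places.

1.1667

E[payout] = 47·7/24 + 33·1/6 + 31·1/4 + 23·1/8 + 2·1/6
 = 329/24 + 11/2 + 31/4 + 23/8 + 1/3
 = 181/6
Net = 181/6 - 29 = 7/6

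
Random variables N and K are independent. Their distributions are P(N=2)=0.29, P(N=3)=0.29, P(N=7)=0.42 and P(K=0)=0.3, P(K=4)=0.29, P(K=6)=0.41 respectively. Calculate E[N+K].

E[N+K] = Σ_n Σ_k (n+k) · P(N=n)P(K=k)
 = 2·0.087 + 6·0.0841 + 8·0.1189 + 3·0.087 + 7·0.0841 + 9·0.1189 + 7·0.126 + 11·0.1218 + 13·0.1722
 = 0.174 + 0.5046 + 0.9512 + 0.261 + 0.5887 + 1.0701 + 0.882 + 1.3398 + 2.2386
 = 8.01

8.01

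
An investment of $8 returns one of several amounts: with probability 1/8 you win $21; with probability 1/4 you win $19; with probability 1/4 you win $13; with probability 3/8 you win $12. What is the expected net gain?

E[payout] = 21·1/8 + 19·1/4 + 13·1/4 + 12·3/8
 = 21/8 + 19/4 + 13/4 + 9/2
 = 121/8
Net = 121/8 - 8 = 57/8

7.125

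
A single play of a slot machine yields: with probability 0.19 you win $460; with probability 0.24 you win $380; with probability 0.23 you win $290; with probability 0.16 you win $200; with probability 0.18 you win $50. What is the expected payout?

286.3

E[payout] = 460·0.19 + 380·0.24 + 290·0.23 + 200·0.16 + 50·0.18
 = 87.4 + 91.2 + 66.7 + 32 + 9
 = 286.3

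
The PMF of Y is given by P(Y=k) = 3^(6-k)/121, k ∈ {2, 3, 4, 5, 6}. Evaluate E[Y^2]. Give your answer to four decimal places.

E[Y^2] = Σ y^2·P(Y=y)
 = 4·81/121 + 9·27/121 + 16·9/121 + 25·3/121 + 36·1/121
 = 324/121 + 243/121 + 144/121 + 75/121 + 36/121
 = 822/121

6.7934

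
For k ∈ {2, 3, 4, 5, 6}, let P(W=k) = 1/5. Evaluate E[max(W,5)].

5.2

E[max(W,5)] = Σ max(w,5)·P(W=w)
 = 5·1/5 + 5·1/5 + 5·1/5 + 5·1/5 + 6·1/5
 = 1 + 1 + 1 + 1 + 6/5
 = 26/5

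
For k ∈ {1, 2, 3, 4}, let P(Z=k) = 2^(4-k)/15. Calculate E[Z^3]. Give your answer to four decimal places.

10.5333

E[Z^3] = Σ z^3·P(Z=z)
 = 1·8/15 + 8·4/15 + 27·2/15 + 64·1/15
 = 8/15 + 32/15 + 18/5 + 64/15
 = 158/15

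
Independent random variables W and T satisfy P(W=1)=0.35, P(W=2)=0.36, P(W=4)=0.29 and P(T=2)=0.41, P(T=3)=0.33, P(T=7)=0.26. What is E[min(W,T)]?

E[min(W,T)] = Σ_w Σ_t min(w,t) · P(W=w)P(T=t)
 = 1·0.1435 + 1·0.1155 + 1·0.091 + 2·0.1476 + 2·0.1188 + 2·0.0936 + 2·0.1189 + 3·0.0957 + 4·0.0754
 = 0.1435 + 0.1155 + 0.091 + 0.2952 + 0.2376 + 0.1872 + 0.2378 + 0.2871 + 0.3016
 = 1.8965

1.8965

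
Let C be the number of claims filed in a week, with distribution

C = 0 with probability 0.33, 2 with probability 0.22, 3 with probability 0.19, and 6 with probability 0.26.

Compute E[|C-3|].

E[|C-3|] = Σ |c-3|·P(C=c)
 = 3·0.33 + 1·0.22 + 0·0.19 + 3·0.26
 = 0.99 + 0.22 + 0 + 0.78
 = 1.99

1.99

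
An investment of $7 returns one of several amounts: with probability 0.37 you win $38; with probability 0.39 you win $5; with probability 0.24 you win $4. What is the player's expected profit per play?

9.97

E[payout] = 38·0.37 + 5·0.39 + 4·0.24
 = 14.06 + 1.95 + 0.96
 = 16.97
Net = 16.97 - 7 = 9.97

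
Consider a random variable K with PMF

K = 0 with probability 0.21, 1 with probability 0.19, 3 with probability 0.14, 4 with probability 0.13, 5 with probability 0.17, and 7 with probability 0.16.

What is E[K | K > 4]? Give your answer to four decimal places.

P(K > 4) = 0.17 + 0.16 = 0.33.
E[K | K > 4] = [5·0.17 + 7·0.16] / 0.33
 = 1.97 / 0.33
 = 197/33

5.9697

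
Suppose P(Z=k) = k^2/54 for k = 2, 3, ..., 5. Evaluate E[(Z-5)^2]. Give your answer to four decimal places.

1.6296

E[(Z-5)^2] = Σ (z-5)^2·P(Z=z)
 = 9·2/27 + 4·1/6 + 1·8/27 + 0·25/54
 = 2/3 + 2/3 + 8/27 + 0
 = 44/27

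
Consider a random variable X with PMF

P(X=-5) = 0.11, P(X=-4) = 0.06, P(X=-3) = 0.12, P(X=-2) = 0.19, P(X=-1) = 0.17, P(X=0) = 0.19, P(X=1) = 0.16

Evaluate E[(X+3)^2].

E[(X+3)^2] = Σ (x+3)^2·P(X=x)
 = 4·0.11 + 1·0.06 + 0·0.12 + 1·0.19 + 4·0.17 + 9·0.19 + 16·0.16
 = 0.44 + 0.06 + 0 + 0.19 + 0.68 + 1.71 + 2.56
 = 5.64

5.64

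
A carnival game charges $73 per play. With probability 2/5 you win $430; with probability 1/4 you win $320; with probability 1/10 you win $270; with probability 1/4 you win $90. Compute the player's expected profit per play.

228.5

E[payout] = 430·2/5 + 320·1/4 + 270·1/10 + 90·1/4
 = 172 + 80 + 27 + 45/2
 = 603/2
Net = 603/2 - 73 = 457/2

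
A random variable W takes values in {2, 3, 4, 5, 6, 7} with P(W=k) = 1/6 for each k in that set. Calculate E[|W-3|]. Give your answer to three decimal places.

E[|W-3|] = Σ |w-3|·P(W=w)
 = 1·1/6 + 0·1/6 + 1·1/6 + 2·1/6 + 3·1/6 + 4·1/6
 = 1/6 + 0 + 1/6 + 1/3 + 1/2 + 2/3
 = 11/6

1.833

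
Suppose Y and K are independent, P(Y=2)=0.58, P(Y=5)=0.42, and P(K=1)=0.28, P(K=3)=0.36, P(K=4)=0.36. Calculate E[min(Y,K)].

E[min(Y,K)] = Σ_y Σ_k min(y,k) · P(Y=y)P(K=k)
 = 1·0.1624 + 2·0.2088 + 2·0.2088 + 1·0.1176 + 3·0.1512 + 4·0.1512
 = 0.1624 + 0.4176 + 0.4176 + 0.1176 + 0.4536 + 0.6048
 = 2.1736

2.1736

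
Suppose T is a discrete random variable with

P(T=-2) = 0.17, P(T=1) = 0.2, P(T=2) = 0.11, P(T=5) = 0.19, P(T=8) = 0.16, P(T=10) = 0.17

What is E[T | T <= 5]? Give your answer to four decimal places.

1.5373

P(T <= 5) = 0.17 + 0.2 + 0.11 + 0.19 = 0.67.
E[T | T <= 5] = [(-2)·0.17 + 1·0.2 + 2·0.11 + 5·0.19] / 0.67
 = 1.03 / 0.67
 = 103/67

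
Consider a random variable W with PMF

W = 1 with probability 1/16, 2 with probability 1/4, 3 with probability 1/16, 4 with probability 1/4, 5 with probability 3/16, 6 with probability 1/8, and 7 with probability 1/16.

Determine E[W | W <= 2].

P(W <= 2) = 1/16 + 1/4 = 5/16.
E[W | W <= 2] = [1·1/16 + 2·1/4] / (5/16)
 = 9/16 / (5/16)
 = 9/5

1.8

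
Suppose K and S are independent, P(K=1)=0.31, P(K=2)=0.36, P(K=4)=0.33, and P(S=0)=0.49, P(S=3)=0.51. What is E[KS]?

3.5955

E[KS] = Σ_k Σ_s ks · P(K=k)P(S=s)
 = 0·0.1519 + 3·0.1581 + 0·0.1764 + 6·0.1836 + 0·0.1617 + 12·0.1683
 = 0 + 0.4743 + 0 + 1.1016 + 0 + 2.0196
 = 3.5955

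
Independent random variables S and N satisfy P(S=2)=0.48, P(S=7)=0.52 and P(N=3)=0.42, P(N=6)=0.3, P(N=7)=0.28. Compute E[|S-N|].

2.4792

E[|S-N|] = Σ_s Σ_n |s-n| · P(S=s)P(N=n)
 = 1·0.2016 + 4·0.144 + 5·0.1344 + 4·0.2184 + 1·0.156 + 0·0.1456
 = 0.2016 + 0.576 + 0.672 + 0.8736 + 0.156 + 0
 = 2.4792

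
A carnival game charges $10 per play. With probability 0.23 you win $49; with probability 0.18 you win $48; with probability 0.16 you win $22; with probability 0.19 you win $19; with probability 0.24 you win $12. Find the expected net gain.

E[payout] = 49·0.23 + 48·0.18 + 22·0.16 + 19·0.19 + 12·0.24
 = 11.27 + 8.64 + 3.52 + 3.61 + 2.88
 = 29.92
Net = 29.92 - 10 = 19.92

19.92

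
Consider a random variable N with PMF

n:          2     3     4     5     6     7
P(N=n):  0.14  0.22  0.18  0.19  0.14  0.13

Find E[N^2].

21.58

E[N^2] = Σ n^2·P(N=n)
 = 4·0.14 + 9·0.22 + 16·0.18 + 25·0.19 + 36·0.14 + 49·0.13
 = 0.56 + 1.98 + 2.88 + 4.75 + 5.04 + 6.37
 = 21.58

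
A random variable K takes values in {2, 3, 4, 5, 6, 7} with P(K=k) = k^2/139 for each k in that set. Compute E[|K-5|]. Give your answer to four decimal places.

1.2950

E[|K-5|] = Σ |k-5|·P(K=k)
 = 3·4/139 + 2·9/139 + 1·16/139 + 0·25/139 + 1·36/139 + 2·49/139
 = 12/139 + 18/139 + 16/139 + 0 + 36/139 + 98/139
 = 180/139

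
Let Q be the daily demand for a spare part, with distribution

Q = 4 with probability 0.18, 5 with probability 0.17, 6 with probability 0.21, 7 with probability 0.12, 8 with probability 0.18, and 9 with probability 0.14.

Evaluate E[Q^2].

E[Q^2] = Σ q^2·P(Q=q)
 = 16·0.18 + 25·0.17 + 36·0.21 + 49·0.12 + 64·0.18 + 81·0.14
 = 2.88 + 4.25 + 7.56 + 5.88 + 11.52 + 11.34
 = 43.43

43.43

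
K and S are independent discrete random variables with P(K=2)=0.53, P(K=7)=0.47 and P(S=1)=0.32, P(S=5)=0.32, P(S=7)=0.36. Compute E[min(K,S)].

2.9772

E[min(K,S)] = Σ_k Σ_s min(k,s) · P(K=k)P(S=s)
 = 1·0.1696 + 2·0.1696 + 2·0.1908 + 1·0.1504 + 5·0.1504 + 7·0.1692
 = 0.1696 + 0.3392 + 0.3816 + 0.1504 + 0.752 + 1.1844
 = 2.9772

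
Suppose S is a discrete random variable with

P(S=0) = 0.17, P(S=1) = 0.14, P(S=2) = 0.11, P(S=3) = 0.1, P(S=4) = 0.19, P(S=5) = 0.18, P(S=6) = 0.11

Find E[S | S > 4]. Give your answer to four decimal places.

P(S > 4) = 0.18 + 0.11 = 0.29.
E[S | S > 4] = [5·0.18 + 6·0.11] / 0.29
 = 1.56 / 0.29
 = 156/29

5.3793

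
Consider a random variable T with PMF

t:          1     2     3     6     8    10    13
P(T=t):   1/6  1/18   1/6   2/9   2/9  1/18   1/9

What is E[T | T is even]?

P(T is even) = 1/18 + 2/9 + 2/9 + 1/18 = 5/9.
E[T | T is even] = [2·1/18 + 6·2/9 + 8·2/9 + 10·1/18] / (5/9)
 = 34/9 / (5/9)
 = 34/5

6.8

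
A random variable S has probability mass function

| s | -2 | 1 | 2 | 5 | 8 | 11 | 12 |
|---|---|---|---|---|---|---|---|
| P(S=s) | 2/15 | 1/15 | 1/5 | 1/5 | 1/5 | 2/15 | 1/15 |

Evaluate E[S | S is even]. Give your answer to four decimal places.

4.2222

P(S is even) = 2/15 + 1/5 + 1/5 + 1/15 = 3/5.
E[S | S is even] = [(-2)·2/15 + 2·1/5 + 8·1/5 + 12·1/15] / (3/5)
 = 38/15 / (3/5)
 = 38/9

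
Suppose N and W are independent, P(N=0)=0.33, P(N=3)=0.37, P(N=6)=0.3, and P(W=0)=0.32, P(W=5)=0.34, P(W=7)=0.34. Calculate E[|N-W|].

E[|N-W|] = Σ_n Σ_w |n-w| · P(N=n)P(W=w)
 = 0·0.1056 + 5·0.1122 + 7·0.1122 + 3·0.1184 + 2·0.1258 + 4·0.1258 + 6·0.096 + 1·0.102 + 1·0.102
 = 0 + 0.561 + 0.7854 + 0.3552 + 0.2516 + 0.5032 + 0.576 + 0.102 + 0.102
 = 3.2364

3.2364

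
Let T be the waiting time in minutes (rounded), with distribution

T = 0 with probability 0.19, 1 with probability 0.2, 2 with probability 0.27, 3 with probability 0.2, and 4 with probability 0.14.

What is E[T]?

1.9

E[T] = Σ t·P(T=t)
 = 0·0.19 + 1·0.2 + 2·0.27 + 3·0.2 + 4·0.14
 = 0 + 0.2 + 0.54 + 0.6 + 0.56
 = 1.9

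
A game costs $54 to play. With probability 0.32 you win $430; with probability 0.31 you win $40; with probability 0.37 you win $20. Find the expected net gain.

E[payout] = 430·0.32 + 40·0.31 + 20·0.37
 = 137.6 + 12.4 + 7.4
 = 157.4
Net = 157.4 - 54 = 103.4

103.4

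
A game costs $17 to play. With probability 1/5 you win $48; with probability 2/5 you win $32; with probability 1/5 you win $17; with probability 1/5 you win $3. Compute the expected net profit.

9.4

E[payout] = 48·1/5 + 32·2/5 + 17·1/5 + 3·1/5
 = 48/5 + 64/5 + 17/5 + 3/5
 = 132/5
Net = 132/5 - 17 = 47/5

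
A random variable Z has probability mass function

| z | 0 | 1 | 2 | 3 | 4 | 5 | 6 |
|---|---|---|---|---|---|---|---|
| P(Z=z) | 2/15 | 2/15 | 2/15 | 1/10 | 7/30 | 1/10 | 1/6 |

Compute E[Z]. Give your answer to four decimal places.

E[Z] = Σ z·P(Z=z)
 = 0·2/15 + 1·2/15 + 2·2/15 + 3·1/10 + 4·7/30 + 5·1/10 + 6·1/6
 = 0 + 2/15 + 4/15 + 3/10 + 14/15 + 1/2 + 1
 = 47/15

3.1333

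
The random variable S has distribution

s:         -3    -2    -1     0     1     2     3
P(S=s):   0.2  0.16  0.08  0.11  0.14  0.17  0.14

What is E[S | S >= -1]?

P(S >= -1) = 0.08 + 0.11 + 0.14 + 0.17 + 0.14 = 0.64.
E[S | S >= -1] = [(-1)·0.08 + 0·0.11 + 1·0.14 + 2·0.17 + 3·0.14] / 0.64
 = 0.82 / 0.64
 = 41/32

1.28125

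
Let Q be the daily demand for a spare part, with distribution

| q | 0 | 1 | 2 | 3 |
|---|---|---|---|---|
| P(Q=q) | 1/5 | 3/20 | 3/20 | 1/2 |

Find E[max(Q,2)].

E[max(Q,2)] = Σ max(q,2)·P(Q=q)
 = 2·1/5 + 2·3/20 + 2·3/20 + 3·1/2
 = 2/5 + 3/10 + 3/10 + 3/2
 = 5/2

2.5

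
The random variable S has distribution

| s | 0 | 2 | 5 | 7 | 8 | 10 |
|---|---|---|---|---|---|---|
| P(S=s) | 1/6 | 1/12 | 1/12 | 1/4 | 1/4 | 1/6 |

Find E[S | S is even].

P(S is even) = 1/6 + 1/12 + 1/4 + 1/6 = 2/3.
E[S | S is even] = [0·1/6 + 2·1/12 + 8·1/4 + 10·1/6] / (2/3)
 = 23/6 / (2/3)
 = 23/4

5.75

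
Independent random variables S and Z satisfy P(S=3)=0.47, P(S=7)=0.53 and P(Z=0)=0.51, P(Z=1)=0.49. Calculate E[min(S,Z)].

0.49

E[min(S,Z)] = Σ_s Σ_z min(s,z) · P(S=s)P(Z=z)
 = 0·0.2397 + 1·0.2303 + 0·0.2703 + 1·0.2597
 = 0 + 0.2303 + 0 + 0.2597
 = 0.49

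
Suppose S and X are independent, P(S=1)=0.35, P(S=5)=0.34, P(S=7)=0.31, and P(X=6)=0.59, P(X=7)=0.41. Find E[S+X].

10.63

E[S+X] = Σ_s Σ_x (s+x) · P(S=s)P(X=x)
 = 7·0.2065 + 8·0.1435 + 11·0.2006 + 12·0.1394 + 13·0.1829 + 14·0.1271
 = 1.4455 + 1.148 + 2.2066 + 1.6728 + 2.3777 + 1.7794
 = 10.63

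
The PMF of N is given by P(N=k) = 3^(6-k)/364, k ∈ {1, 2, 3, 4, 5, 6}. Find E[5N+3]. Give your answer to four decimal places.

E[5N+3] = Σ (5n+3)·P(N=n)
 = 8·243/364 + 13·81/364 + 18·27/364 + 23·9/364 + 28·3/364 + 33·1/364
 = 486/91 + 81/28 + 243/182 + 207/364 + 3/13 + 33/364
 = 3807/364

10.4588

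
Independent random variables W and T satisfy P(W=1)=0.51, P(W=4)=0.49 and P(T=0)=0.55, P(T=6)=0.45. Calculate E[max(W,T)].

E[max(W,T)] = Σ_w Σ_t max(w,t) · P(W=w)P(T=t)
 = 1·0.2805 + 6·0.2295 + 4·0.2695 + 6·0.2205
 = 0.2805 + 1.377 + 1.078 + 1.323
 = 4.0585

4.0585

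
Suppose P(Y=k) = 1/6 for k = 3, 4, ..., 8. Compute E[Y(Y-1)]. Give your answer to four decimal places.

27.6667

E[Y(Y-1)] = Σ y(y-1)·P(Y=y)
 = 6·1/6 + 12·1/6 + 20·1/6 + 30·1/6 + 42·1/6 + 56·1/6
 = 1 + 2 + 10/3 + 5 + 7 + 28/3
 = 83/3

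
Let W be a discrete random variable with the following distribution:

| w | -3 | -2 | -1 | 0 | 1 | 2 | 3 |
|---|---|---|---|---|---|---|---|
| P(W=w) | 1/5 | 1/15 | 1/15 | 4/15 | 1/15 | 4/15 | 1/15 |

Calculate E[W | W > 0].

P(W > 0) = 1/15 + 4/15 + 1/15 = 2/5.
E[W | W > 0] = [1·1/15 + 2·4/15 + 3·1/15] / (2/5)
 = 4/5 / (2/5)
 = 2

2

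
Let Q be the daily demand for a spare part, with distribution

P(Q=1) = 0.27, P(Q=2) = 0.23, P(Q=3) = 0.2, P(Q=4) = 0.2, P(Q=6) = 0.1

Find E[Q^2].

E[Q^2] = Σ q^2·P(Q=q)
 = 1·0.27 + 4·0.23 + 9·0.2 + 16·0.2 + 36·0.1
 = 0.27 + 0.92 + 1.8 + 3.2 + 3.6
 = 9.79

9.79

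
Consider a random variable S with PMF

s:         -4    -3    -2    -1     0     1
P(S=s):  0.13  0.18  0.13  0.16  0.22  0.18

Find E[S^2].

E[S^2] = Σ s^2·P(S=s)
 = 16·0.13 + 9·0.18 + 4·0.13 + 1·0.16 + 0·0.22 + 1·0.18
 = 2.08 + 1.62 + 0.52 + 0.16 + 0 + 0.18
 = 4.56

4.56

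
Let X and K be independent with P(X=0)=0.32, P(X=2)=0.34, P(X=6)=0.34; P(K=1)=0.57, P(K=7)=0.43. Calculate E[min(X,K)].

1.5572

E[min(X,K)] = Σ_x Σ_k min(x,k) · P(X=x)P(K=k)
 = 0·0.1824 + 0·0.1376 + 1·0.1938 + 2·0.1462 + 1·0.1938 + 6·0.1462
 = 0 + 0 + 0.1938 + 0.2924 + 0.1938 + 0.8772
 = 1.5572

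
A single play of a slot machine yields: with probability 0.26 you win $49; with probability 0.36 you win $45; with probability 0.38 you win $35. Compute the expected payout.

E[payout] = 49·0.26 + 45·0.36 + 35·0.38
 = 12.74 + 16.2 + 13.3
 = 42.24

42.24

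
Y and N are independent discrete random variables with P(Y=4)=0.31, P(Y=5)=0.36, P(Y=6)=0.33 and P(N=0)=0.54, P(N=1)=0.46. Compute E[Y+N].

E[Y+N] = Σ_y Σ_n (y+n) · P(Y=y)P(N=n)
 = 4·0.1674 + 5·0.1426 + 5·0.1944 + 6·0.1656 + 6·0.1782 + 7·0.1518
 = 0.6696 + 0.713 + 0.972 + 0.9936 + 1.0692 + 1.0626
 = 5.48

5.48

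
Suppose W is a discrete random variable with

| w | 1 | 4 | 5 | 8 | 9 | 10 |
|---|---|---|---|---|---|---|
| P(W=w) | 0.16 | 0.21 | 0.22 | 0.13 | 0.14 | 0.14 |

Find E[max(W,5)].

6.65

E[max(W,5)] = Σ max(w,5)·P(W=w)
 = 5·0.16 + 5·0.21 + 5·0.22 + 8·0.13 + 9·0.14 + 10·0.14
 = 0.8 + 1.05 + 1.1 + 1.04 + 1.26 + 1.4
 = 6.65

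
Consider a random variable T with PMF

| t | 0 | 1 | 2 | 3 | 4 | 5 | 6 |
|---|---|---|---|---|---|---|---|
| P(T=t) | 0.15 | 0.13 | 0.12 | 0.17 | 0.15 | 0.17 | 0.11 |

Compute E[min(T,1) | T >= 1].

P(T >= 1) = 0.13 + 0.12 + 0.17 + 0.15 + 0.17 + 0.11 = 0.85.
E[min(T,1) | T >= 1] = [1·0.13 + 1·0.12 + 1·0.17 + 1·0.15 + 1·0.17 + 1·0.11] / 0.85
 = 0.85 / 0.85
 = 1

1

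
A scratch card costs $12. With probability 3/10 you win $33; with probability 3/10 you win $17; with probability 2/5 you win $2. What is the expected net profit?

3.8

E[payout] = 33·3/10 + 17·3/10 + 2·2/5
 = 99/10 + 51/10 + 4/5
 = 79/5
Net = 79/5 - 12 = 19/5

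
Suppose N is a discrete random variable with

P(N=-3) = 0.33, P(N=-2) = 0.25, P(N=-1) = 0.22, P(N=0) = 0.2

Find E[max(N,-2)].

-1.38

E[max(N,-2)] = Σ max(n,-2)·P(N=n)
 = (-2)·0.33 + (-2)·0.25 + (-1)·0.22 + 0·0.2
 = (-0.66) + (-0.5) + (-0.22) + 0
 = -1.38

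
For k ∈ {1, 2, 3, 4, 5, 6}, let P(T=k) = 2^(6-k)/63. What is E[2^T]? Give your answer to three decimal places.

E[2^T] = Σ 2^t·P(T=t)
 = 2·32/63 + 4·16/63 + 8·8/63 + 16·4/63 + 32·2/63 + 64·1/63
 = 64/63 + 64/63 + 64/63 + 64/63 + 64/63 + 64/63
 = 128/21

6.095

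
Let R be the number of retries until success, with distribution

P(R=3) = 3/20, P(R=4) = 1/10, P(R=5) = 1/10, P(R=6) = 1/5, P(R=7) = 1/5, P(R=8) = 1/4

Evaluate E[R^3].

262.75

E[R^3] = Σ r^3·P(R=r)
 = 27·3/20 + 64·1/10 + 125·1/10 + 216·1/5 + 343·1/5 + 512·1/4
 = 81/20 + 32/5 + 25/2 + 216/5 + 343/5 + 128
 = 1051/4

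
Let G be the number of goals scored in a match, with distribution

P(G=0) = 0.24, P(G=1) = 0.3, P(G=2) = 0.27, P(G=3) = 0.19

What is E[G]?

1.41

E[G] = Σ g·P(G=g)
 = 0·0.24 + 1·0.3 + 2·0.27 + 3·0.19
 = 0 + 0.3 + 0.54 + 0.57
 = 1.41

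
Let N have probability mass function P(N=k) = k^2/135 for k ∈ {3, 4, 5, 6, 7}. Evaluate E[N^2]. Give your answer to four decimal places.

34.5111

E[N^2] = Σ n^2·P(N=n)
 = 9·1/15 + 16·16/135 + 25·5/27 + 36·4/15 + 49·49/135
 = 3/5 + 256/135 + 125/27 + 48/5 + 2401/135
 = 1553/45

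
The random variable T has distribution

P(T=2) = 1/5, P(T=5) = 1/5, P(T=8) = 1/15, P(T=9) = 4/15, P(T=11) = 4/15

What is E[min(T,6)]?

5

E[min(T,6)] = Σ min(t,6)·P(T=t)
 = 2·1/5 + 5·1/5 + 6·1/15 + 6·4/15 + 6·4/15
 = 2/5 + 1 + 2/5 + 8/5 + 8/5
 = 5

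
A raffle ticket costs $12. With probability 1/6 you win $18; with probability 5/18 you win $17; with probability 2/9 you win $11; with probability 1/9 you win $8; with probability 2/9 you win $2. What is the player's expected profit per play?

E[payout] = 18·1/6 + 17·5/18 + 11·2/9 + 8·1/9 + 2·2/9
 = 3 + 85/18 + 22/9 + 8/9 + 4/9
 = 23/2
Net = 23/2 - 12 = -1/2

-0.5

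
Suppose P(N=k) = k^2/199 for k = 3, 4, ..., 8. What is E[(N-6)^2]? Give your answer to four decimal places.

2.3869

E[(N-6)^2] = Σ (n-6)^2·P(N=n)
 = 9·9/199 + 4·16/199 + 1·25/199 + 0·36/199 + 1·49/199 + 4·64/199
 = 81/199 + 64/199 + 25/199 + 0 + 49/199 + 256/199
 = 475/199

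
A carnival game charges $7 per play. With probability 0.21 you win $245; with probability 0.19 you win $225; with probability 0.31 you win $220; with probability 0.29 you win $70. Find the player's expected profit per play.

175.7

E[payout] = 245·0.21 + 225·0.19 + 220·0.31 + 70·0.29
 = 51.45 + 42.75 + 68.2 + 20.3
 = 182.7
Net = 182.7 - 7 = 175.7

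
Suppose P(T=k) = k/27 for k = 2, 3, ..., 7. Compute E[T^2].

29

E[T^2] = Σ t^2·P(T=t)
 = 4·2/27 + 9·1/9 + 16·4/27 + 25·5/27 + 36·2/9 + 49·7/27
 = 8/27 + 1 + 64/27 + 125/27 + 8 + 343/27
 = 29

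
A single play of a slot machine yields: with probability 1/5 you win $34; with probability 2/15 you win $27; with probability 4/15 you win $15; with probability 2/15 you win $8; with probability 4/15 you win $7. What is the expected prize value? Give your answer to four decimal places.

E[payout] = 34·1/5 + 27·2/15 + 15·4/15 + 8·2/15 + 7·4/15
 = 34/5 + 18/5 + 4 + 16/15 + 28/15
 = 52/3

17.3333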